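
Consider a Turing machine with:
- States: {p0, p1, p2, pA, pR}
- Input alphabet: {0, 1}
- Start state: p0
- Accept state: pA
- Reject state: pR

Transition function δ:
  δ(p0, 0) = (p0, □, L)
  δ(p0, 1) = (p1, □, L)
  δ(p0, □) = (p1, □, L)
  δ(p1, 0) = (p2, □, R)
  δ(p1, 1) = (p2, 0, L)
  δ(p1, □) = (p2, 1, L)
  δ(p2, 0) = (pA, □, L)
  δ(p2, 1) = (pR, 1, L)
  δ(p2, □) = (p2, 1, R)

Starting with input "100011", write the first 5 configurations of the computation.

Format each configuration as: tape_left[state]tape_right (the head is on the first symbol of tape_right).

Transitions applied:
Step 1: δ(p0, 1) = (p1, □, L)
Step 2: δ(p1, □) = (p2, 1, L)
Step 3: δ(p2, □) = (p2, 1, R)
Step 4: δ(p2, 1) = (pR, 1, L)

The first 5 configurations are:
[p0]100011 ⊢ [p1]□□00011 ⊢ [p2]□1□00011 ⊢ 1[p2]1□00011 ⊢ [pR]11□00011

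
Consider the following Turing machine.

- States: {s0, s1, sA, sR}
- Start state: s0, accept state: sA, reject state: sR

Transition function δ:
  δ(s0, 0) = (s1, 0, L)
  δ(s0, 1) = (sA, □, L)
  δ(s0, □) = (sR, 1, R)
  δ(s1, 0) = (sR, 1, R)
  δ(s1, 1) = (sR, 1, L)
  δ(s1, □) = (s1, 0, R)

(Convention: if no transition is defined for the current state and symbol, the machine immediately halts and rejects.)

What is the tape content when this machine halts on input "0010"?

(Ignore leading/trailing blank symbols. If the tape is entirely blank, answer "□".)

Execution trace:
Initial: [s0]0010
Step 1: δ(s0, 0) = (s1, 0, L) → [s1]□0010
Step 2: δ(s1, □) = (s1, 0, R) → 0[s1]0010
Step 3: δ(s1, 0) = (sR, 1, R) → 01[sR]010

The machine reaches the reject state sR and halts.

Final tape (ignoring leading/trailing blanks): 01010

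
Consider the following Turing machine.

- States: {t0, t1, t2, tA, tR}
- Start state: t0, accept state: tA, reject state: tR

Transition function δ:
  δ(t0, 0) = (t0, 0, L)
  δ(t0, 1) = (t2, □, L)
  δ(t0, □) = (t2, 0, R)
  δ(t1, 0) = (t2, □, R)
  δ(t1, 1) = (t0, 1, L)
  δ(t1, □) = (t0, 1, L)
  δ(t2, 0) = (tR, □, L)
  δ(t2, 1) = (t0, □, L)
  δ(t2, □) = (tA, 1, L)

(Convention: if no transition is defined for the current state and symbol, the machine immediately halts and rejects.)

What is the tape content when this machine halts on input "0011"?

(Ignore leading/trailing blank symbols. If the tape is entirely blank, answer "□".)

Execution trace:
Initial: [t0]0011
Step 1: δ(t0, 0) = (t0, 0, L) → [t0]□0011
Step 2: δ(t0, □) = (t2, 0, R) → 0[t2]0011
Step 3: δ(t2, 0) = (tR, □, L) → [tR]0□011

The machine reaches the reject state tR and halts.

Final tape (ignoring leading/trailing blanks): 0□011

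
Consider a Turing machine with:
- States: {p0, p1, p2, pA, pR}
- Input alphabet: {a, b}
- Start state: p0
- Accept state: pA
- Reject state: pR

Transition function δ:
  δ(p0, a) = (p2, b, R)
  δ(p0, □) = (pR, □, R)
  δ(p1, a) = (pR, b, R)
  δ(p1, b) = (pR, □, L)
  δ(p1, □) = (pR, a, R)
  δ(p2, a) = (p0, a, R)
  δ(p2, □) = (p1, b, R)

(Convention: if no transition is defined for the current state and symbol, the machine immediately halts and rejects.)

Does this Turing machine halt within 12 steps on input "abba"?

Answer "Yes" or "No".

Execution trace:
Initial: [p0]abba
Step 1: δ(p0, a) = (p2, b, R) → b[p2]bba

No transition is defined for δ(p2, b). By convention the machine halts and rejects.
The machine halted after 1 step (within the 12-step bound).

Answer: Yes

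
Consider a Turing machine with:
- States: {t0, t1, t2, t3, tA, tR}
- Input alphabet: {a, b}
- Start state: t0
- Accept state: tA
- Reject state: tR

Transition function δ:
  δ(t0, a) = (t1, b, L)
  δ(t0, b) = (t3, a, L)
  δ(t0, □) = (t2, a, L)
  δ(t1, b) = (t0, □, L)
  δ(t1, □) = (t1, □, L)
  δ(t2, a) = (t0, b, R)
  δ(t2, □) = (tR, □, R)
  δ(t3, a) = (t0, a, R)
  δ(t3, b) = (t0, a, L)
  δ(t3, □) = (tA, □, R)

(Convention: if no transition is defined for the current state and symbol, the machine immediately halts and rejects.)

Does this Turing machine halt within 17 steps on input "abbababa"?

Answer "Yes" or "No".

Execution trace:
Initial: [t0]abbababa
Step 1: δ(t0, a) = (t1, b, L) → [t1]□bbbababa
Step 2: δ(t1, □) = (t1, □, L) → [t1]□□bbbababa
Step 3: δ(t1, □) = (t1, □, L) → [t1]□□□bbbababa
Step 4: δ(t1, □) = (t1, □, L) → [t1]□□□□bbbababa
Step 5: δ(t1, □) = (t1, □, L) → [t1]□□□□□bbbababa
Step 6: δ(t1, □) = (t1, □, L) → [t1]□□□□□□bbbababa
Step 7: δ(t1, □) = (t1, □, L) → [t1]□□□□□□□bbbababa
Step 8: δ(t1, □) = (t1, □, L) → [t1]□□□□□□□□bbbababa
Step 9: δ(t1, □) = (t1, □, L) → [t1]□□□□□□□□□bbbababa
Step 10: δ(t1, □) = (t1, □, L) → [t1]□□□□□□□□□□bbbababa
Step 11: δ(t1, □) = (t1, □, L) → [t1]□□□□□□□□□□□bbbababa
Step 12: δ(t1, □) = (t1, □, L) → [t1]□□□□□□□□□□□□bbbababa
Step 13: δ(t1, □) = (t1, □, L) → [t1]□□□□□□□□□□□□□bbbababa
Step 14: δ(t1, □) = (t1, □, L) → [t1]□□□□□□□□□□□□□□bbbababa
Step 15: δ(t1, □) = (t1, □, L) → [t1]□□□□□□□□□□□□□□□bbbababa
Step 16: δ(t1, □) = (t1, □, L) → [t1]□□□□□□□□□□□□□□□□bbbababa
Step 17: δ(t1, □) = (t1, □, L) → [t1]□□□□□□□□□□□□□□□□□bbbababa

The machine has not reached a halting state after 17 steps.
The machine did not halt within the 17-step bound.

Answer: No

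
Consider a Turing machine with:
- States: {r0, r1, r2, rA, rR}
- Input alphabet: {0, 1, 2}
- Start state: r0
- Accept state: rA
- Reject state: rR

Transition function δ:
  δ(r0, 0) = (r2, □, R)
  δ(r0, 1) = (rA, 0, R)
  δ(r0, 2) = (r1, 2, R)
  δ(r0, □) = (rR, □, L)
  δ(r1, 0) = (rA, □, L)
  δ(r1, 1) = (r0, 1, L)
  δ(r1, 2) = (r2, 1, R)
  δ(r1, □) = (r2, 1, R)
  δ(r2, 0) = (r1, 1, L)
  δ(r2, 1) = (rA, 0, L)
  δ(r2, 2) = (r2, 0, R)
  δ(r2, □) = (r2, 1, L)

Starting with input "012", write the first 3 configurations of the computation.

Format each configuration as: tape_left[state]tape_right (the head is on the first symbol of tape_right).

Transitions applied:
Step 1: δ(r0, 0) = (r2, □, R)
Step 2: δ(r2, 1) = (rA, 0, L)

The first 3 configurations are:
[r0]012 ⊢ □[r2]12 ⊢ [rA]□02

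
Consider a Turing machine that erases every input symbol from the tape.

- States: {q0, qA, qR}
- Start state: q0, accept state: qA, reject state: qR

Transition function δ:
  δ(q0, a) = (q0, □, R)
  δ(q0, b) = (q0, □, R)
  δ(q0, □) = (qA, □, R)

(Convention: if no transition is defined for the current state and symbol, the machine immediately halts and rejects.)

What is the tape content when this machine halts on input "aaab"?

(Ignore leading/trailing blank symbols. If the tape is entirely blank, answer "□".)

Execution trace:
Initial: [q0]aaab
Step 1: δ(q0, a) = (q0, □, R) → □[q0]aab
Step 2: δ(q0, a) = (q0, □, R) → □□[q0]ab
Step 3: δ(q0, a) = (q0, □, R) → □□□[q0]b
Step 4: δ(q0, b) = (q0, □, R) → □□□□[q0]□
Step 5: δ(q0, □) = (qA, □, R) → □□□□□[qA]□

The machine reaches the accept state qA and halts.

Final tape (ignoring leading/trailing blanks): □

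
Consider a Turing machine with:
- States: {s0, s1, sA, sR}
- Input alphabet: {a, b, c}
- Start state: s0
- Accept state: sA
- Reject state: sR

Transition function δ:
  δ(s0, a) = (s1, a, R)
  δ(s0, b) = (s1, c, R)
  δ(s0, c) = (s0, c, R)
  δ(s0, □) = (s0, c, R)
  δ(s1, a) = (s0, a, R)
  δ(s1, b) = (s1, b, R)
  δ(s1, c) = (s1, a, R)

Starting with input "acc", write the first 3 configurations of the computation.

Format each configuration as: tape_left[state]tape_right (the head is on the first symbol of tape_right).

Transitions applied:
Step 1: δ(s0, a) = (s1, a, R)
Step 2: δ(s1, c) = (s1, a, R)

The first 3 configurations are:
[s0]acc ⊢ a[s1]cc ⊢ aa[s1]c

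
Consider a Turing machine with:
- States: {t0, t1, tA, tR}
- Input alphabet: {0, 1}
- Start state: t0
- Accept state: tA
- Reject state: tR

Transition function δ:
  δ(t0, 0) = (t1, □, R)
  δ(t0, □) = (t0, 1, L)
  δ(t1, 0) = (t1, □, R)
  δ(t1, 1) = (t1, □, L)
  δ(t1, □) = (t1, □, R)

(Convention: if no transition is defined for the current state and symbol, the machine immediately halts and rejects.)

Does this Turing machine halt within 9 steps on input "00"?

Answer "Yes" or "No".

Execution trace:
Initial: [t0]00
Step 1: δ(t0, 0) = (t1, □, R) → □[t1]0
Step 2: δ(t1, 0) = (t1, □, R) → □□[t1]□
Step 3: δ(t1, □) = (t1, □, R) → □□□[t1]□
Step 4: δ(t1, □) = (t1, □, R) → □□□□[t1]□
Step 5: δ(t1, □) = (t1, □, R) → □□□□□[t1]□
Step 6: δ(t1, □) = (t1, □, R) → □□□□□□[t1]□
Step 7: δ(t1, □) = (t1, □, R) → □□□□□□□[t1]□
Step 8: δ(t1, □) = (t1, □, R) → □□□□□□□□[t1]□
Step 9: δ(t1, □) = (t1, □, R) → □□□□□□□□□[t1]□

The machine has not reached a halting state after 9 steps.
The machine did not halt within the 9-step bound.

Answer: No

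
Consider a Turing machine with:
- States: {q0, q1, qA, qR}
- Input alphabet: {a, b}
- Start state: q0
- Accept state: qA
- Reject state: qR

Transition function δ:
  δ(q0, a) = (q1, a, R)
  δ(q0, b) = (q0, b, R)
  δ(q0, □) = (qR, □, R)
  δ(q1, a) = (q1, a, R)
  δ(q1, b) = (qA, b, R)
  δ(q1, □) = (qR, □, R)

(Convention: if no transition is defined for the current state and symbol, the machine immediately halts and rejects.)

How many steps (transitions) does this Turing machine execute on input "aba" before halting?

Execution trace:
Initial: [q0]aba
Step 1: δ(q0, a) = (q1, a, R) → a[q1]ba
Step 2: δ(q1, b) = (qA, b, R) → ab[qA]a

The machine reaches the accept state qA and halts.

The machine executed 2 steps before halting.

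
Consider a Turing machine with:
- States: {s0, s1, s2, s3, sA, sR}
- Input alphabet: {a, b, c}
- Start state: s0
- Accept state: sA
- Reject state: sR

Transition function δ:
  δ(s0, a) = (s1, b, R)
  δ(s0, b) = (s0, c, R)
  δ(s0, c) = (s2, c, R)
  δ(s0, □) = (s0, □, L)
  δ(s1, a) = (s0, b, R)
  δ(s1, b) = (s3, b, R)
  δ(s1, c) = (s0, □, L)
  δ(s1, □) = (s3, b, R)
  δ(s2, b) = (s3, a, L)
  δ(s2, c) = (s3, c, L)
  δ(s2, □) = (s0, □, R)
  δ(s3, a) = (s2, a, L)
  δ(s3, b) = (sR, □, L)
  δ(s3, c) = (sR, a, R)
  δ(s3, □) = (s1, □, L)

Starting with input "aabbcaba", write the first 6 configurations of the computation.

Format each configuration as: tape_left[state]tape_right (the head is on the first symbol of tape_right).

Transitions applied:
Step 1: δ(s0, a) = (s1, b, R)
Step 2: δ(s1, a) = (s0, b, R)
Step 3: δ(s0, b) = (s0, c, R)
Step 4: δ(s0, b) = (s0, c, R)
Step 5: δ(s0, c) = (s2, c, R)

The first 6 configurations are:
[s0]aabbcaba ⊢ b[s1]abbcaba ⊢ bb[s0]bbcaba ⊢ bbc[s0]bcaba ⊢ bbcc[s0]caba ⊢ bbccc[s2]aba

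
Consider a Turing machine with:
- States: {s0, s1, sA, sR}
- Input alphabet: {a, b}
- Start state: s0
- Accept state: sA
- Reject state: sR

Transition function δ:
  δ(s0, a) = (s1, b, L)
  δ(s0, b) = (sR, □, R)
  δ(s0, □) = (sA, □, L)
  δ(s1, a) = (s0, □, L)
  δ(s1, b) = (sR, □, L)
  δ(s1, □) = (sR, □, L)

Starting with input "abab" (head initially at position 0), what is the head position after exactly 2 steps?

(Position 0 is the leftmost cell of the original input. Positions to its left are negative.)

Execution trace (head position shown):
Step 0: [s0]abab  (head at position 0)
Step 1: move left → [s1]□bbab  (head at position -1)
Step 2: move left → [sR]□□bbab  (head at position -2)

After 2 steps, the head is at position -2.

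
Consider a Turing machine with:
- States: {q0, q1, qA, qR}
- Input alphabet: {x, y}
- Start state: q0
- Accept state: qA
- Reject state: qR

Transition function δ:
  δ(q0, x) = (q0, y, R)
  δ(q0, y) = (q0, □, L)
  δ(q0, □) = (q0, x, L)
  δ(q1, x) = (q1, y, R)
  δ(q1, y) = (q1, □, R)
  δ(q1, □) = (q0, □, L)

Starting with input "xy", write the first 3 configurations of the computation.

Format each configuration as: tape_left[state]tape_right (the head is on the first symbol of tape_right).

Transitions applied:
Step 1: δ(q0, x) = (q0, y, R)
Step 2: δ(q0, y) = (q0, □, L)

The first 3 configurations are:
[q0]xy ⊢ y[q0]y ⊢ [q0]y□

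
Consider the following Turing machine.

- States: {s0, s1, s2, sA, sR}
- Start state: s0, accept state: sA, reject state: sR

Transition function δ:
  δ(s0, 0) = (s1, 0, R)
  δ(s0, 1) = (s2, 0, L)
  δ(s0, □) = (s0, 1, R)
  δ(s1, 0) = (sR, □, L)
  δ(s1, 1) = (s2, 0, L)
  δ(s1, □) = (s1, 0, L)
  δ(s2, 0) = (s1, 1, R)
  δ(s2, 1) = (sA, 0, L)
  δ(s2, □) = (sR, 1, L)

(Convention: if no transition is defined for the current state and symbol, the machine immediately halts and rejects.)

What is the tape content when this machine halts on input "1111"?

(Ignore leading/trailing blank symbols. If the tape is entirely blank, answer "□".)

Execution trace:
Initial: [s0]1111
Step 1: δ(s0, 1) = (s2, 0, L) → [s2]□0111
Step 2: δ(s2, □) = (sR, 1, L) → [sR]□10111

The machine reaches the reject state sR and halts.

Final tape (ignoring leading/trailing blanks): 10111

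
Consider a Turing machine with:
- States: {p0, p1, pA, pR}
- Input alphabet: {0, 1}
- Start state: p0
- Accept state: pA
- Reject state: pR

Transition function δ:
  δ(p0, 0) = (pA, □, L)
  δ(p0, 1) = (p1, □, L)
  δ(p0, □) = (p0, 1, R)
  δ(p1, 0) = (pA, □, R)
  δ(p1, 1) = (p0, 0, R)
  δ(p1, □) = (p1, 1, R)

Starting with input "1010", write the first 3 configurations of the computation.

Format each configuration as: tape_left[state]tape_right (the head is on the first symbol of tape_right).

Transitions applied:
Step 1: δ(p0, 1) = (p1, □, L)
Step 2: δ(p1, □) = (p1, 1, R)

The first 3 configurations are:
[p0]1010 ⊢ [p1]□□010 ⊢ 1[p1]□010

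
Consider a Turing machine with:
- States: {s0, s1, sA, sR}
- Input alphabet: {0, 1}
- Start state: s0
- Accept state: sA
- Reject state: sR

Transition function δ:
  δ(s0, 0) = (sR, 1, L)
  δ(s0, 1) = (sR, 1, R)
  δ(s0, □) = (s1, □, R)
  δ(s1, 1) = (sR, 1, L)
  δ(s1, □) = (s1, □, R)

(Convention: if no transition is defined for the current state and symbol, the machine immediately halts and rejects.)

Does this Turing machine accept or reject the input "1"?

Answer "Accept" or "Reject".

Execution trace:
Initial: [s0]1
Step 1: δ(s0, 1) = (sR, 1, R) → 1[sR]□

The machine reaches the reject state sR and halts.

Answer: Reject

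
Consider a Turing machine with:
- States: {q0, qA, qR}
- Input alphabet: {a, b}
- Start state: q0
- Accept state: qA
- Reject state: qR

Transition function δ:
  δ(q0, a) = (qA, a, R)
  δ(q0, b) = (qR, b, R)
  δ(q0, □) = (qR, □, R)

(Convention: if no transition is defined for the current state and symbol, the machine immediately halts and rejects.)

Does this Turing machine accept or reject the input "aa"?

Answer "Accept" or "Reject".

Execution trace:
Initial: [q0]aa
Step 1: δ(q0, a) = (qA, a, R) → a[qA]a

The machine reaches the accept state qA and halts.

Answer: Accept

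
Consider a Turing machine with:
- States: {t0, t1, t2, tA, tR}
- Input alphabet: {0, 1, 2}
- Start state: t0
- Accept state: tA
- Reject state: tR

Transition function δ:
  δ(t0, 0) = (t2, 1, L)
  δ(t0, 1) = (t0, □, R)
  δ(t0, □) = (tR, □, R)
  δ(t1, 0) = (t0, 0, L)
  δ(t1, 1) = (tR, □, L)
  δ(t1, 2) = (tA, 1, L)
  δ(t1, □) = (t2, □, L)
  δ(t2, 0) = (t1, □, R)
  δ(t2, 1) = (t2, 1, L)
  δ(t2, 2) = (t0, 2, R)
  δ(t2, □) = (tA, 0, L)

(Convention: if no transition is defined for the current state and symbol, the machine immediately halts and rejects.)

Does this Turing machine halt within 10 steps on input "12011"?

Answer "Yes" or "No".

Execution trace:
Initial: [t0]12011
Step 1: δ(t0, 1) = (t0, □, R) → □[t0]2011

No transition is defined for δ(t0, 2). By convention the machine halts and rejects.
The machine halted after 1 step (within the 10-step bound).

Answer: Yes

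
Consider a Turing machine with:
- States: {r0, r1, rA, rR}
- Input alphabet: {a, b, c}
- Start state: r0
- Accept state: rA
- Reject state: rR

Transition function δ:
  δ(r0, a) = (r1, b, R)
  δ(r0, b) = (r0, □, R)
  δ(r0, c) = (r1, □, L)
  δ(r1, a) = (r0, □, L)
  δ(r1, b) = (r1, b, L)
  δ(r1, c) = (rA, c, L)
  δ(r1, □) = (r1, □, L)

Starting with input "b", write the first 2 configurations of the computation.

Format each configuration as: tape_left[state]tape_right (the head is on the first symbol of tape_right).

Transitions applied:
Step 1: δ(r0, b) = (r0, □, R)

The first 2 configurations are:
[r0]b ⊢ □[r0]□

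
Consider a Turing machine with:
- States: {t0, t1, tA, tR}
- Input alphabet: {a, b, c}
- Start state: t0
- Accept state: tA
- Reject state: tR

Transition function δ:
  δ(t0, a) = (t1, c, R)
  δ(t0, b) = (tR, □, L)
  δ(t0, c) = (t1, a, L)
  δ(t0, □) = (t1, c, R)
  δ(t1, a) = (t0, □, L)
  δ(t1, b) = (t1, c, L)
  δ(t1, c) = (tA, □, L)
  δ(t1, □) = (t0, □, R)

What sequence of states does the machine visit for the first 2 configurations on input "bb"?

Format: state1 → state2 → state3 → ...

Execution trace:
Initial: [t0]bb
Step 1: δ(t0, b) = (tR, □, L) → [tR]□□b

The machine reaches the reject state tR and halts.

State sequence: t0 → tR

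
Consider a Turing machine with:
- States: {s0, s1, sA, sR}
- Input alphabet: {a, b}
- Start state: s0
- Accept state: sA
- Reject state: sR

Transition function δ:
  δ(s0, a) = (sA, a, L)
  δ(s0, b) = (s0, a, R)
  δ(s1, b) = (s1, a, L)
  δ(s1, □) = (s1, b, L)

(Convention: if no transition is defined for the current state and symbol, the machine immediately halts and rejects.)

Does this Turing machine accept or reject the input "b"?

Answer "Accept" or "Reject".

Execution trace:
Initial: [s0]b
Step 1: δ(s0, b) = (s0, a, R) → a[s0]□

No transition is defined for δ(s0, □). By convention the machine halts and rejects.

Answer: Reject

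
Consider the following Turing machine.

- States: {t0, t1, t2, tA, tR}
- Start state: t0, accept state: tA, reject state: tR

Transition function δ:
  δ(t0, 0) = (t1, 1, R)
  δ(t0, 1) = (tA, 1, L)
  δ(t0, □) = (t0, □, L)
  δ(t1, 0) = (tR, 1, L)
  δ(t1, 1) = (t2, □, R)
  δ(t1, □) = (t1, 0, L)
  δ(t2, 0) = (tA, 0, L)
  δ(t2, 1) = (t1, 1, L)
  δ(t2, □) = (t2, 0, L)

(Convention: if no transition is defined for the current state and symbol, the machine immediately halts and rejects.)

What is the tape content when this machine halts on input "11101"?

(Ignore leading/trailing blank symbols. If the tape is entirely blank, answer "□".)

Execution trace:
Initial: [t0]11101
Step 1: δ(t0, 1) = (tA, 1, L) → [tA]□11101

The machine reaches the accept state tA and halts.

Final tape (ignoring leading/trailing blanks): 11101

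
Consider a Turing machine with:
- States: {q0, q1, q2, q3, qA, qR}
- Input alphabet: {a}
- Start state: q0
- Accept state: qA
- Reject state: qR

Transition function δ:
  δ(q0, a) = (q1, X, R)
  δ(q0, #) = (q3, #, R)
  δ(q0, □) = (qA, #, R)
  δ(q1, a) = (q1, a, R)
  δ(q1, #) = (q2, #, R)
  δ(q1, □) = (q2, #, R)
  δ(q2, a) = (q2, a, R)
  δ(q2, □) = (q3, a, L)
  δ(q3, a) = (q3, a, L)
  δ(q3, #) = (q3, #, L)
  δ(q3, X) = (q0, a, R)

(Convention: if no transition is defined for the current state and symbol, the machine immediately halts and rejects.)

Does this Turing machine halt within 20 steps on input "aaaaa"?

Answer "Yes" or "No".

Execution trace:
Initial: [q0]aaaaa
Step 1: δ(q0, a) = (q1, X, R) → X[q1]aaaa
Step 2: δ(q1, a) = (q1, a, R) → Xa[q1]aaa
Step 3: δ(q1, a) = (q1, a, R) → Xaa[q1]aa
Step 4: δ(q1, a) = (q1, a, R) → Xaaa[q1]a
Step 5: δ(q1, a) = (q1, a, R) → Xaaaa[q1]□
Step 6: δ(q1, □) = (q2, #, R) → Xaaaa#[q2]□
Step 7: δ(q2, □) = (q3, a, L) → Xaaaa[q3]#a
Step 8: δ(q3, #) = (q3, #, L) → Xaaa[q3]a#a
Step 9: δ(q3, a) = (q3, a, L) → Xaa[q3]aa#a
Step 10: δ(q3, a) = (q3, a, L) → Xa[q3]aaa#a
Step 11: δ(q3, a) = (q3, a, L) → X[q3]aaaa#a
Step 12: δ(q3, a) = (q3, a, L) → [q3]Xaaaa#a
Step 13: δ(q3, X) = (q0, a, R) → a[q0]aaaa#a
Step 14: δ(q0, a) = (q1, X, R) → aX[q1]aaa#a
Step 15: δ(q1, a) = (q1, a, R) → aXa[q1]aa#a
Step 16: δ(q1, a) = (q1, a, R) → aXaa[q1]a#a
Step 17: δ(q1, a) = (q1, a, R) → aXaaa[q1]#a
Step 18: δ(q1, #) = (q2, #, R) → aXaaa#[q2]a
Step 19: δ(q2, a) = (q2, a, R) → aXaaa#a[q2]□
Step 20: δ(q2, □) = (q3, a, L) → aXaaa#[q3]aa

The machine has not reached a halting state after 20 steps.
The machine did not halt within the 20-step bound.

Answer: No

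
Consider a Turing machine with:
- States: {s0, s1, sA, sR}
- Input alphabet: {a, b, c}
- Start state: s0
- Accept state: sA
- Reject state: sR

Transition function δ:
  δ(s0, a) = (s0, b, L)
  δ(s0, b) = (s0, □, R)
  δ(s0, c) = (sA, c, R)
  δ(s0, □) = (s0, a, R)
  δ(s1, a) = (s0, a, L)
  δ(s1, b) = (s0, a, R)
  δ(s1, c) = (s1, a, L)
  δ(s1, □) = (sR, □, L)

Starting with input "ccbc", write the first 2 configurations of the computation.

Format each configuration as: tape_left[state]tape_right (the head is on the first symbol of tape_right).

Transitions applied:
Step 1: δ(s0, c) = (sA, c, R)

The first 2 configurations are:
[s0]ccbc ⊢ c[sA]cbc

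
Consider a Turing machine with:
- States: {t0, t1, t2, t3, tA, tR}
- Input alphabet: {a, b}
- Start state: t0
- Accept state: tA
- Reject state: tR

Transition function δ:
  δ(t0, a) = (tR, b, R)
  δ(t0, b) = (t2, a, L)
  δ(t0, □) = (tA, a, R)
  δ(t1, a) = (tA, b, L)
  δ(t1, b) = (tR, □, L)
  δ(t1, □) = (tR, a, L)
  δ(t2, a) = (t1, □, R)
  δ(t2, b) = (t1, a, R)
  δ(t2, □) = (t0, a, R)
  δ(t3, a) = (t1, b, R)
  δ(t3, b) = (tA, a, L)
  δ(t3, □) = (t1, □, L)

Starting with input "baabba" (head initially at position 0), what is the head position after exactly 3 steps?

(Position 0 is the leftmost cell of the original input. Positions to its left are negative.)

Execution trace (head position shown):
Step 0: [t0]baabba  (head at position 0)
Step 1: move left → [t2]□aaabba  (head at position -1)
Step 2: move right → a[t0]aaabba  (head at position 0)
Step 3: move right → ab[tR]aabba  (head at position 1)

After 3 steps, the head is at position 1.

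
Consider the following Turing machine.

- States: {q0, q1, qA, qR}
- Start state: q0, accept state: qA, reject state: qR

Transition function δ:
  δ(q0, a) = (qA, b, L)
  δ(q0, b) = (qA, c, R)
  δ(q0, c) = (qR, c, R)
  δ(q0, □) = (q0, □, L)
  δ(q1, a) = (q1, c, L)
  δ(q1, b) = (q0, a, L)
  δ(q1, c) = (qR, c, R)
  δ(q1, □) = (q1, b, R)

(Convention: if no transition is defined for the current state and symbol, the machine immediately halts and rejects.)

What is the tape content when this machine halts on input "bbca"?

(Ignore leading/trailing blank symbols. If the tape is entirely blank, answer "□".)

Execution trace:
Initial: [q0]bbca
Step 1: δ(q0, b) = (qA, c, R) → c[qA]bca

The machine reaches the accept state qA and halts.

Final tape (ignoring leading/trailing blanks): cbca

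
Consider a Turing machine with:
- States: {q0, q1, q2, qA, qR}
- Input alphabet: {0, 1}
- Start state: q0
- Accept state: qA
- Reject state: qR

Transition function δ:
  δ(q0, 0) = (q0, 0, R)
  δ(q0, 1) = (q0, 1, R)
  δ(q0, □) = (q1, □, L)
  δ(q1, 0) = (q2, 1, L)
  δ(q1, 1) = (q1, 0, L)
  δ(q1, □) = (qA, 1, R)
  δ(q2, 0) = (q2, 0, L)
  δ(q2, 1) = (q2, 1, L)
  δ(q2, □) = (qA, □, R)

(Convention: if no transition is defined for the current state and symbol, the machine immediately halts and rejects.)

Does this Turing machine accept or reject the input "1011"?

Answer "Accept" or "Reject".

Execution trace:
Initial: [q0]1011
Step 1: δ(q0, 1) = (q0, 1, R) → 1[q0]011
Step 2: δ(q0, 0) = (q0, 0, R) → 10[q0]11
Step 3: δ(q0, 1) = (q0, 1, R) → 101[q0]1
Step 4: δ(q0, 1) = (q0, 1, R) → 1011[q0]□
Step 5: δ(q0, □) = (q1, □, L) → 101[q1]1□
Step 6: δ(q1, 1) = (q1, 0, L) → 10[q1]10□
Step 7: δ(q1, 1) = (q1, 0, L) → 1[q1]000□
Step 8: δ(q1, 0) = (q2, 1, L) → [q2]1100□
Step 9: δ(q2, 1) = (q2, 1, L) → [q2]□1100□
Step 10: δ(q2, □) = (qA, □, R) → □[qA]1100□

The machine reaches the accept state qA and halts.

Answer: Accept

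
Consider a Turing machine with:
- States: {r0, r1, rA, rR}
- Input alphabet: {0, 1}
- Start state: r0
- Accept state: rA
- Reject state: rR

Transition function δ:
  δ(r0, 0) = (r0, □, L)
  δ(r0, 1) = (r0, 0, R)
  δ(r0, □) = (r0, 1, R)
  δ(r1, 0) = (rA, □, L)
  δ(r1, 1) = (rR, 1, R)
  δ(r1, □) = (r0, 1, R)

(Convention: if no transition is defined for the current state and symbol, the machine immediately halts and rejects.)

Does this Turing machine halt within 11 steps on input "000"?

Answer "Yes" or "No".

Execution trace:
Initial: [r0]000
Step 1: δ(r0, 0) = (r0, □, L) → [r0]□□00
Step 2: δ(r0, □) = (r0, 1, R) → 1[r0]□00
Step 3: δ(r0, □) = (r0, 1, R) → 11[r0]00
Step 4: δ(r0, 0) = (r0, □, L) → 1[r0]1□0
Step 5: δ(r0, 1) = (r0, 0, R) → 10[r0]□0
Step 6: δ(r0, □) = (r0, 1, R) → 101[r0]0
Step 7: δ(r0, 0) = (r0, □, L) → 10[r0]1□
Step 8: δ(r0, 1) = (r0, 0, R) → 100[r0]□
Step 9: δ(r0, □) = (r0, 1, R) → 1001[r0]□
Step 10: δ(r0, □) = (r0, 1, R) → 10011[r0]□
Step 11: δ(r0, □) = (r0, 1, R) → 100111[r0]□

The machine has not reached a halting state after 11 steps.
The machine did not halt within the 11-step bound.

Answer: No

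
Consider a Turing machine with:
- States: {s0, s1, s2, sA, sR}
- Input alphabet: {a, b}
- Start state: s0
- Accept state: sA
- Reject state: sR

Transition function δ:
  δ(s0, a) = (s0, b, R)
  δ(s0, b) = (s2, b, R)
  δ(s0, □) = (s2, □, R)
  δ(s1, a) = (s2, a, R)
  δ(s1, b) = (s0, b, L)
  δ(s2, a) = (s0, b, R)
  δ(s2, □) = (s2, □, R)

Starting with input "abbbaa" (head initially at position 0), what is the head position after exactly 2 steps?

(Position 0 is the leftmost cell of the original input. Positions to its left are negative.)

Execution trace (head position shown):
Step 0: [s0]abbbaa  (head at position 0)
Step 1: move right → b[s0]bbbaa  (head at position 1)
Step 2: move right → bb[s2]bbaa  (head at position 2)

After 2 steps, the head is at position 2.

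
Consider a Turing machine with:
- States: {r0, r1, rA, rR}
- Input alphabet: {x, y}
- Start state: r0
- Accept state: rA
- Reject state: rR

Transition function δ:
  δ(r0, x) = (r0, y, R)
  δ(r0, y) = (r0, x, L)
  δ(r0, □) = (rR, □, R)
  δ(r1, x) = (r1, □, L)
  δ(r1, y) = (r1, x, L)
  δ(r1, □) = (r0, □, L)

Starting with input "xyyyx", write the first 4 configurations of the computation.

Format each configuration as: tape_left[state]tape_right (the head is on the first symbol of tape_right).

Transitions applied:
Step 1: δ(r0, x) = (r0, y, R)
Step 2: δ(r0, y) = (r0, x, L)
Step 3: δ(r0, y) = (r0, x, L)

The first 4 configurations are:
[r0]xyyyx ⊢ y[r0]yyyx ⊢ [r0]yxyyx ⊢ [r0]□xxyyx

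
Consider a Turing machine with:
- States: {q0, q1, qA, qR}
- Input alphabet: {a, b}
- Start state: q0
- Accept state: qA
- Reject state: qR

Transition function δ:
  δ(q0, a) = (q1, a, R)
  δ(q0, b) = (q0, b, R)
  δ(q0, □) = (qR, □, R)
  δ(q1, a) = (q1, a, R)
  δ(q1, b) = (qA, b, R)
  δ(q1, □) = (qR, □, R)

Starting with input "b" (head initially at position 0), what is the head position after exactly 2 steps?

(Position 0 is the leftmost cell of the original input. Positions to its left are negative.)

Execution trace (head position shown):
Step 0: [q0]b  (head at position 0)
Step 1: move right → b[q0]□  (head at position 1)
Step 2: move right → b□[qR]□  (head at position 2)

After 2 steps, the head is at position 2.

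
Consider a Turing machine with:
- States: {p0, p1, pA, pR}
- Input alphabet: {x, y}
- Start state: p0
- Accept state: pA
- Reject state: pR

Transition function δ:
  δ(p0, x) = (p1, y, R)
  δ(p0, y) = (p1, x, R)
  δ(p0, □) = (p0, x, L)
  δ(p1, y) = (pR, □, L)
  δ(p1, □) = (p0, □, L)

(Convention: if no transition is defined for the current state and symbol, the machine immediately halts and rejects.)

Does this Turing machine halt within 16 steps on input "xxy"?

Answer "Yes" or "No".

Execution trace:
Initial: [p0]xxy
Step 1: δ(p0, x) = (p1, y, R) → y[p1]xy

No transition is defined for δ(p1, x). By convention the machine halts and rejects.
The machine halted after 1 step (within the 16-step bound).

Answer: Yes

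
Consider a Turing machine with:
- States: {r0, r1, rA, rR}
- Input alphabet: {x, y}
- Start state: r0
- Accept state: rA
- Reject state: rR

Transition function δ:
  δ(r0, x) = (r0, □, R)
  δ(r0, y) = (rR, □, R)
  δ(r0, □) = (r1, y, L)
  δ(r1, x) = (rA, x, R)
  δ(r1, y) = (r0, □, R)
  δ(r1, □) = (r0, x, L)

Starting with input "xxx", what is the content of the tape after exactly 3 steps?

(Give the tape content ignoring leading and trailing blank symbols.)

Execution trace:
Initial: [r0]xxx
Step 1: δ(r0, x) = (r0, □, R) → □[r0]xx
Step 2: δ(r0, x) = (r0, □, R) → □□[r0]x
Step 3: δ(r0, x) = (r0, □, R) → □□□[r0]□

After 3 steps, the tape (ignoring leading/trailing blanks) is: □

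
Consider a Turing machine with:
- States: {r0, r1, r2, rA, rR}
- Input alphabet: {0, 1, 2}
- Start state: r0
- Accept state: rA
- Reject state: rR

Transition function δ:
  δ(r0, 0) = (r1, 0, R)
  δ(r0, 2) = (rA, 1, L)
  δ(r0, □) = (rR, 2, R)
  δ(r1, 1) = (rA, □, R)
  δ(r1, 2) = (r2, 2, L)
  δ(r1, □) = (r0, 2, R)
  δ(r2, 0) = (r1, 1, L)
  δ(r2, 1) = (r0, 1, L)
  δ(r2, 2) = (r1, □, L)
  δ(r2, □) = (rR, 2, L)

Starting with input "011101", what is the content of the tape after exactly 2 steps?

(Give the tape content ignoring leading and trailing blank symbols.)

Execution trace:
Initial: [r0]011101
Step 1: δ(r0, 0) = (r1, 0, R) → 0[r1]11101
Step 2: δ(r1, 1) = (rA, □, R) → 0□[rA]1101

The machine reaches the accept state rA and halts.

After 2 steps, the tape (ignoring leading/trailing blanks) is: 0□1101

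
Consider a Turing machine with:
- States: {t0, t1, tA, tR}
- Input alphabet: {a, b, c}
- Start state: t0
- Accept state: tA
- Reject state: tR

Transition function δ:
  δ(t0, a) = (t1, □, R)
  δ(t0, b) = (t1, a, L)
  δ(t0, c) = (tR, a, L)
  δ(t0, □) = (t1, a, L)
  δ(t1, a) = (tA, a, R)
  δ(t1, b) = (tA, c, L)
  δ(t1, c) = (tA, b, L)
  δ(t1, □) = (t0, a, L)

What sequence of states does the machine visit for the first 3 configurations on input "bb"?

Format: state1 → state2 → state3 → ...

Execution trace:
Initial: [t0]bb
Step 1: δ(t0, b) = (t1, a, L) → [t1]□ab
Step 2: δ(t1, □) = (t0, a, L) → [t0]□aab

State sequence: t0 → t1 → t0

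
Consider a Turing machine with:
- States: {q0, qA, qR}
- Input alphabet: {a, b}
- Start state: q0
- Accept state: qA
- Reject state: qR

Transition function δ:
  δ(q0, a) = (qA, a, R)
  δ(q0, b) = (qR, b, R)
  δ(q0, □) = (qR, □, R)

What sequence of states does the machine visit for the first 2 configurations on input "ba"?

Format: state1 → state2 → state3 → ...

Execution trace:
Initial: [q0]ba
Step 1: δ(q0, b) = (qR, b, R) → b[qR]a

The machine reaches the reject state qR and halts.

State sequence: q0 → qR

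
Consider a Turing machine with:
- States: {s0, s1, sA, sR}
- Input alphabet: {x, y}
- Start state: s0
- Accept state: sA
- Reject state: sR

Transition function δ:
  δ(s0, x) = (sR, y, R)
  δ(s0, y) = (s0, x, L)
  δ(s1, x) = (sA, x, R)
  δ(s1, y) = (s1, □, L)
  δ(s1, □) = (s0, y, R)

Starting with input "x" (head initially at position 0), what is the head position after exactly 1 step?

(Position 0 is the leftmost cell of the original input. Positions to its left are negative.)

Execution trace (head position shown):
Step 0: [s0]x  (head at position 0)
Step 1: move right → y[sR]□  (head at position 1)

After 1 step, the head is at position 1.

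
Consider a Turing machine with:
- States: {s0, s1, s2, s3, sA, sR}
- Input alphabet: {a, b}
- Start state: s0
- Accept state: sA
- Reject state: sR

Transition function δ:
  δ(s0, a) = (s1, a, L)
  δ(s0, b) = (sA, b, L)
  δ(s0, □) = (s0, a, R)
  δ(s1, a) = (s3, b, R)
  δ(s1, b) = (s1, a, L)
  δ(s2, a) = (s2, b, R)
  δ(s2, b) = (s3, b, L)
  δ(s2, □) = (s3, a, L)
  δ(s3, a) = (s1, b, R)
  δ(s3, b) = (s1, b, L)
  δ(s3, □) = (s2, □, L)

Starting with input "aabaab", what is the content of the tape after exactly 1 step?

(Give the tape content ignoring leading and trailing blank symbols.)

Execution trace:
Initial: [s0]aabaab
Step 1: δ(s0, a) = (s1, a, L) → [s1]□aabaab

No transition is defined for δ(s1, □). By convention the machine halts and rejects.

After 1 step, the tape (ignoring leading/trailing blanks) is: aabaab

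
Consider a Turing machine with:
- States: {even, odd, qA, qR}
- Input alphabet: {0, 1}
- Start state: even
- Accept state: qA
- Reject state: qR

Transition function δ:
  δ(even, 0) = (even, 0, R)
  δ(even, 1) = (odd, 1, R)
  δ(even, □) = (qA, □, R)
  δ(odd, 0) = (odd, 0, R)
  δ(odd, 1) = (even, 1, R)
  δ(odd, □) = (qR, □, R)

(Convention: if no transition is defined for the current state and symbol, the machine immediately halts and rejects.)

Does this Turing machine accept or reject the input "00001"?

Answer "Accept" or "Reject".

Execution trace:
Initial: [even]00001
Step 1: δ(even, 0) = (even, 0, R) → 0[even]0001
Step 2: δ(even, 0) = (even, 0, R) → 00[even]001
Step 3: δ(even, 0) = (even, 0, R) → 000[even]01
Step 4: δ(even, 0) = (even, 0, R) → 0000[even]1
Step 5: δ(even, 1) = (odd, 1, R) → 00001[odd]□
Step 6: δ(odd, □) = (qR, □, R) → 00001□[qR]□

The machine reaches the reject state qR and halts.

Answer: Reject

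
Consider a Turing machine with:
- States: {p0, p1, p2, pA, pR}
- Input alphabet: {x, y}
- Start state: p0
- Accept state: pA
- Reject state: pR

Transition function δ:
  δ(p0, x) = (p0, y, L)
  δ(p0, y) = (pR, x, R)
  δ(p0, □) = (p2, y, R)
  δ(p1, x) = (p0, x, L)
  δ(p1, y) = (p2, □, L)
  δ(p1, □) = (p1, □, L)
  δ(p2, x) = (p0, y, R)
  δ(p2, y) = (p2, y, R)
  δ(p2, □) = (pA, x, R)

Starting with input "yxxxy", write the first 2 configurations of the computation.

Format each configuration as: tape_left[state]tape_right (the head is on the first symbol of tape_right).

Transitions applied:
Step 1: δ(p0, y) = (pR, x, R)

The first 2 configurations are:
[p0]yxxxy ⊢ x[pR]xxxy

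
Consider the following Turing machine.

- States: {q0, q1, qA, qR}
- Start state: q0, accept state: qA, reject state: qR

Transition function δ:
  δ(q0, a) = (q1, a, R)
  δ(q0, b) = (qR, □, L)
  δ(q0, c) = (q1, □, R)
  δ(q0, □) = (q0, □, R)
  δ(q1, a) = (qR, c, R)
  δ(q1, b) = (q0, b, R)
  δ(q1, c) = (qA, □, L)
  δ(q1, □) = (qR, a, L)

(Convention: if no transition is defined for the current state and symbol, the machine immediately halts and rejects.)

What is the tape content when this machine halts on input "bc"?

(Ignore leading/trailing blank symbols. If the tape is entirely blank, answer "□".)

Execution trace:
Initial: [q0]bc
Step 1: δ(q0, b) = (qR, □, L) → [qR]□□c

The machine reaches the reject state qR and halts.

Final tape (ignoring leading/trailing blanks): c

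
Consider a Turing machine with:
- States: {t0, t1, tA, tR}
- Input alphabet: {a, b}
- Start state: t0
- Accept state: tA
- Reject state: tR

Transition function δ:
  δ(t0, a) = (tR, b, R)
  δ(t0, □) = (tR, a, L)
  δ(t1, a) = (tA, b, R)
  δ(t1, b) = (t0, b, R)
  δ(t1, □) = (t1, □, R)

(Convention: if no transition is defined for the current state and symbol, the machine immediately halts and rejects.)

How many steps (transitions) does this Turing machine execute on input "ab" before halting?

Execution trace:
Initial: [t0]ab
Step 1: δ(t0, a) = (tR, b, R) → b[tR]b

The machine reaches the reject state tR and halts.

The machine executed 1 step before halting.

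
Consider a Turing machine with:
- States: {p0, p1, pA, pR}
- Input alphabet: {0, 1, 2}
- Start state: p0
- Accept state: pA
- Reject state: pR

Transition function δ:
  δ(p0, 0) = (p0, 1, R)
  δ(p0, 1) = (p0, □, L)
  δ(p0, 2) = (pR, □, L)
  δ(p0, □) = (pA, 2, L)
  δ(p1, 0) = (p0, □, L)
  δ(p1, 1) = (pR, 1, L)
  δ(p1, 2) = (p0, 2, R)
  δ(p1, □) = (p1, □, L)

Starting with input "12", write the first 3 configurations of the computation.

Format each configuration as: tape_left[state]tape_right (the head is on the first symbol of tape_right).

Transitions applied:
Step 1: δ(p0, 1) = (p0, □, L)
Step 2: δ(p0, □) = (pA, 2, L)

The first 3 configurations are:
[p0]12 ⊢ [p0]□□2 ⊢ [pA]□2□2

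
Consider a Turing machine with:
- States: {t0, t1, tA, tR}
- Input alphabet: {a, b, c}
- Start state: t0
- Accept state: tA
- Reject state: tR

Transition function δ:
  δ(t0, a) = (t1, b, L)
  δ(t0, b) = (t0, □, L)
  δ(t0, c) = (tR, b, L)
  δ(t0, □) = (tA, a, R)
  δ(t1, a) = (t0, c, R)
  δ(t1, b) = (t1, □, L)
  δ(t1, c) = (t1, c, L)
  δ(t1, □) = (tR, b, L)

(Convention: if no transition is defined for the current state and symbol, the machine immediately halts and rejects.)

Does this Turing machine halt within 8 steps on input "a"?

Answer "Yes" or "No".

Execution trace:
Initial: [t0]a
Step 1: δ(t0, a) = (t1, b, L) → [t1]□b
Step 2: δ(t1, □) = (tR, b, L) → [tR]□bb

The machine reaches the reject state tR and halts.
The machine halted after 2 steps (within the 8-step bound).

Answer: Yes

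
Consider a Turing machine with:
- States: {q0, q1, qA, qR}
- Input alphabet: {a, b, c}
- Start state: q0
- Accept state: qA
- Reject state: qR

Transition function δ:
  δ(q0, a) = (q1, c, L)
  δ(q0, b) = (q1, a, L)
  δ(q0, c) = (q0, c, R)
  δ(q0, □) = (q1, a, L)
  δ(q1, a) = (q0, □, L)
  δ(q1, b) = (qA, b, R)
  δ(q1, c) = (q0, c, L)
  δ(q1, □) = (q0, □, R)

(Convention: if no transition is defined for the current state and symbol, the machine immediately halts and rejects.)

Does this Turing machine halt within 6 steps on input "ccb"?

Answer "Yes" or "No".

Execution trace:
Initial: [q0]ccb
Step 1: δ(q0, c) = (q0, c, R) → c[q0]cb
Step 2: δ(q0, c) = (q0, c, R) → cc[q0]b
Step 3: δ(q0, b) = (q1, a, L) → c[q1]ca
Step 4: δ(q1, c) = (q0, c, L) → [q0]cca
Step 5: δ(q0, c) = (q0, c, R) → c[q0]ca
Step 6: δ(q0, c) = (q0, c, R) → cc[q0]a

The machine has not reached a halting state after 6 steps.
The machine did not halt within the 6-step bound.

Answer: No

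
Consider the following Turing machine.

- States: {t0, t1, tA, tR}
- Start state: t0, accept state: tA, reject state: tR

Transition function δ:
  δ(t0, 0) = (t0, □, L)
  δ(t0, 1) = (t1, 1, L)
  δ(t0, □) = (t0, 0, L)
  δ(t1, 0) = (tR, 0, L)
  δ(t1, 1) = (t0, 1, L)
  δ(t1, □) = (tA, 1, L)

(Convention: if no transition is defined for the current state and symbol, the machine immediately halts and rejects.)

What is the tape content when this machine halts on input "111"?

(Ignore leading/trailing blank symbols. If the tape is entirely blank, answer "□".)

Execution trace:
Initial: [t0]111
Step 1: δ(t0, 1) = (t1, 1, L) → [t1]□111
Step 2: δ(t1, □) = (tA, 1, L) → [tA]□1111

The machine reaches the accept state tA and halts.

Final tape (ignoring leading/trailing blanks): 1111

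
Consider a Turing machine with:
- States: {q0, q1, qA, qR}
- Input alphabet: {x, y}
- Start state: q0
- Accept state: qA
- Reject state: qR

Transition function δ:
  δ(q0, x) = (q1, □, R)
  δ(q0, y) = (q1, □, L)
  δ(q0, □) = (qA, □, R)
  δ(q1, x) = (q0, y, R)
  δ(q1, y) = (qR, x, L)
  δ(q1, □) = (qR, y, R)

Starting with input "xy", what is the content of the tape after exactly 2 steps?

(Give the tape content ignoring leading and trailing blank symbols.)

Execution trace:
Initial: [q0]xy
Step 1: δ(q0, x) = (q1, □, R) → □[q1]y
Step 2: δ(q1, y) = (qR, x, L) → [qR]□x

The machine reaches the reject state qR and halts.

After 2 steps, the tape (ignoring leading/trailing blanks) is: x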